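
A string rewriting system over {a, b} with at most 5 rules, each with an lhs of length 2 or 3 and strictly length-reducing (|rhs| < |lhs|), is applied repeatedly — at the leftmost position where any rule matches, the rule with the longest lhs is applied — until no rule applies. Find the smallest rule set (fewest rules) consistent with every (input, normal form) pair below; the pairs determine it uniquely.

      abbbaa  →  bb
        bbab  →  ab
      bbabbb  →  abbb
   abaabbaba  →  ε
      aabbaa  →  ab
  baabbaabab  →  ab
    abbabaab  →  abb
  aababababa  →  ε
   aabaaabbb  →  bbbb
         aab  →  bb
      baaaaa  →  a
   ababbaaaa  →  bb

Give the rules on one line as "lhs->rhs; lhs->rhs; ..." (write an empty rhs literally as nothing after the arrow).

aa->; aab->bb; ba->a; baa->ab

  | abbbaa => abbab => abab => aab => bb
  | bbab => bab => ab
  | bbabbb => babbb => abbb
  | abaabbaba => aabbbaba => bbbbaba => bbbaba => bbaba => baba => aba => aa => ε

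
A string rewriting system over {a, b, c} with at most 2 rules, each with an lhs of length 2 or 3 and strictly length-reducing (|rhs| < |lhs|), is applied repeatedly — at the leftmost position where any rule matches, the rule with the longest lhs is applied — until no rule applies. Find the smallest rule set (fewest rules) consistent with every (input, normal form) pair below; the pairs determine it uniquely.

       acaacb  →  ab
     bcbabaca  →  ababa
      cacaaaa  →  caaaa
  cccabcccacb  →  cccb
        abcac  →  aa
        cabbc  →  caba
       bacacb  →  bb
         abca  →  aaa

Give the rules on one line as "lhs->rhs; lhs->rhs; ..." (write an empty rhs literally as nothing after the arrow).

ac->; bc->a

  | acaacb => aacb => ab
  | bcbabaca => ababaca => ababa
  | cacaaaa => caaaa
  | cccabcccacb => cccaaccacb => cccacacb => cccacb => cccb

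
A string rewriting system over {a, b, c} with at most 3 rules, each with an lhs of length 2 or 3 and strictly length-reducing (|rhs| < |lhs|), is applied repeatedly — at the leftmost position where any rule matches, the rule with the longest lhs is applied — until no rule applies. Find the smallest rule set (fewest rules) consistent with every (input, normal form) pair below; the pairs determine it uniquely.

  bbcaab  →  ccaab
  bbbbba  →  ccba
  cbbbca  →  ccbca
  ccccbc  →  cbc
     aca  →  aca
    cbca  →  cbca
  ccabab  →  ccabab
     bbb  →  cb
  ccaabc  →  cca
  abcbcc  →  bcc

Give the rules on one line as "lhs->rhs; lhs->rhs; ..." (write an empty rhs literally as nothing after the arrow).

  | bbcaab => ccaab
  | bbbbba => cbbba => ccba
  | cbbbca => ccbca
  | ccccbc => cbc

abc->; bb->c; ccc->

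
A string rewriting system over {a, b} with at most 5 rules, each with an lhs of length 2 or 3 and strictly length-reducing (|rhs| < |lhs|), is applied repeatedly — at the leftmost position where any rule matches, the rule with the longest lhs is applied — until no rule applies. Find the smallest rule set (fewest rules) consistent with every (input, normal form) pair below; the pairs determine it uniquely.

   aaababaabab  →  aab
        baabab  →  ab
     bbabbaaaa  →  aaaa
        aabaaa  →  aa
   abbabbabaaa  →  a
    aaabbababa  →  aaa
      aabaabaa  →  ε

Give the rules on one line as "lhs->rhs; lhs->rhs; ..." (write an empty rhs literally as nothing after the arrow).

abb->; ba->; baa->bb; bbb->

  | aaababaabab => aaabaabab => aaabbbab => aabab => aab
  | baabab => bbbab => ab
  | bbabbaaaa => bbbaaaa => aaaa
  | aabaaa => aabba => aa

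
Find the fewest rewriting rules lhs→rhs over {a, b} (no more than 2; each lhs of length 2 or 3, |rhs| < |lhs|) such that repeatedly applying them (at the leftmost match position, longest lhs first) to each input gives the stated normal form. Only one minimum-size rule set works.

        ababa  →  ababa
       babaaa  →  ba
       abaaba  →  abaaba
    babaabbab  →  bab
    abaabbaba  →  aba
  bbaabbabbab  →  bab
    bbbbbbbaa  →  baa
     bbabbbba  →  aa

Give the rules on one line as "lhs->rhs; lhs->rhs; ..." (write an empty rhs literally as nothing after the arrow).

  | ababa
  | babaaa => babb => ba
  | abaaba
  | babaabbab => babaaab => babbb => bab

aaa->b; bb->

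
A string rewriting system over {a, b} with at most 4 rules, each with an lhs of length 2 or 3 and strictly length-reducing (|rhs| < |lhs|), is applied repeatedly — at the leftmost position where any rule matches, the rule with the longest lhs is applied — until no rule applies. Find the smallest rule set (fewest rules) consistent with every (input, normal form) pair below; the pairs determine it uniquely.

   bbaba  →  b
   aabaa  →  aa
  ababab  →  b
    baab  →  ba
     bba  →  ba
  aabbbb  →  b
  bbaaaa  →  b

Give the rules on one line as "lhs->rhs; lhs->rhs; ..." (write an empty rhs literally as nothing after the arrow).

aaa->ab; ab->; aba->; bb->b

  | bbaba => baba => b
  | aabaa => aa
  | ababab => bab => b
  | baab => ba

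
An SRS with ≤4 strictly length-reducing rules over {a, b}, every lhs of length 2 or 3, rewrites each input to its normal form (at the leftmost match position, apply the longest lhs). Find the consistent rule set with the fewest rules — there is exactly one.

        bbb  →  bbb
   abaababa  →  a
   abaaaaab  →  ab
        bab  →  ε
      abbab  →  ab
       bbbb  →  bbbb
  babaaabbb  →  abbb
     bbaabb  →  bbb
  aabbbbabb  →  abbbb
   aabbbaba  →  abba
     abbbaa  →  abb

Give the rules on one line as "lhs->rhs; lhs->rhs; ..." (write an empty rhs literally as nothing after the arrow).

  | bbb
  | abaababa => ababa => aa => a
  | abaaaaab => aaaab => aaab => aab => ab
  | bab => ε

aa->a; baa->; bab->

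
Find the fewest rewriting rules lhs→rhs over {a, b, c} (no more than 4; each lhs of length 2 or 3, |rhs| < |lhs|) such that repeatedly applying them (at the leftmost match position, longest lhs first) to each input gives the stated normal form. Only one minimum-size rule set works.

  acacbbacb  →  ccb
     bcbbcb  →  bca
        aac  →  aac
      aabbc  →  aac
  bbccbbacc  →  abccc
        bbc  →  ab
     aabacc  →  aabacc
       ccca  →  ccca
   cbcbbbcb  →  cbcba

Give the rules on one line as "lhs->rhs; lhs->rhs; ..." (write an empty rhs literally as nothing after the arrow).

abb->a; aca->; bba->; bbc->ab

  | acacbbacb => cbbacb => ccb
  | bcbbcb => bcabb => bca
  | aac
  | aabbc => aac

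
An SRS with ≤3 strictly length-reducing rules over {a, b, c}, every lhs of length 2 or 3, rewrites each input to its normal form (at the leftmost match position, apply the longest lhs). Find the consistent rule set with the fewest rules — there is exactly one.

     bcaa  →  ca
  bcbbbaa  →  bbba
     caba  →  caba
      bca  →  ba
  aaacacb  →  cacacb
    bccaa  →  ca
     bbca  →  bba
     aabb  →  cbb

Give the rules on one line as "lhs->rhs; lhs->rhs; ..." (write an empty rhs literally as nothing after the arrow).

  | bcaa => baa => ca
  | bcbbbaa => bbbbaa => bbbca => bbba
  | caba
  | bca => ba

aa->c; baa->ca; bc->b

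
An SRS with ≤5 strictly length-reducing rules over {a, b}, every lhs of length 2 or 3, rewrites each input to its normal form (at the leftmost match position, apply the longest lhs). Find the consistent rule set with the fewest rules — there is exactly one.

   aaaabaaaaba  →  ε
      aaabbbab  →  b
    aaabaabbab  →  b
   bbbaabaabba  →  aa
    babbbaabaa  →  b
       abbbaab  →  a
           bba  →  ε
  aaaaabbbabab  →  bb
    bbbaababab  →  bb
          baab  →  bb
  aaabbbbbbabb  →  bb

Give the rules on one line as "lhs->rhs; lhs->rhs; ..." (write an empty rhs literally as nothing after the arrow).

  | aaaabaaaaba => aabaaaaba => baaaaba => baaaba => baaba => baba => bba => ε
  | aaabbbab => abbbab => abbab => abab => aab => b
  | aaabaabbab => abaabbab => aaabbab => abbab => abab => aab => b
  | bbbaabaabba => babaabba => bbaabba => abba => aba => aa

aab->b; ab->a; ba->b; bba->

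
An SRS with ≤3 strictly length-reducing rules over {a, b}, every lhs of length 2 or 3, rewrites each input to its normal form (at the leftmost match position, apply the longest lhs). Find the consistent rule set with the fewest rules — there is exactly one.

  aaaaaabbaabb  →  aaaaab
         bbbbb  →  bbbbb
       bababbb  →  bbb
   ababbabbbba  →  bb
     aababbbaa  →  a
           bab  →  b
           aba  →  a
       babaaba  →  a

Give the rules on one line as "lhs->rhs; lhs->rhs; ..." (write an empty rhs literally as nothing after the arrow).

  | aaaaaabbaabb => aaaaabaabb => aaaaaabb => aaaaab
  | bbbbb
  | bababbb => babbb => bbb
  | ababbabbbba => abbabbbba => babbbba => bbbba => bb

abb->b; ba->; bba->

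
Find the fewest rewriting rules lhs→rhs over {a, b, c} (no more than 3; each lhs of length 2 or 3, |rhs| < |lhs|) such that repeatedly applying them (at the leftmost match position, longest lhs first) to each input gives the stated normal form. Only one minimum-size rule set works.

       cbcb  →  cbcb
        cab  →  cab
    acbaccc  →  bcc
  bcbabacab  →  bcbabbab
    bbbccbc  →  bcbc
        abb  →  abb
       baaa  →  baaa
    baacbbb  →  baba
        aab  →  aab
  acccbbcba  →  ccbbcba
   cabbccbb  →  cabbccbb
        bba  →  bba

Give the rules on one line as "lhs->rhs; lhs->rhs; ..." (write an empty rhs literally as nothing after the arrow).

  | cbcb
  | cab
  | acbaccc => baccc => bcc
  | bcbabacab => bcbabbab

ac->; aca->ba; bbb->ba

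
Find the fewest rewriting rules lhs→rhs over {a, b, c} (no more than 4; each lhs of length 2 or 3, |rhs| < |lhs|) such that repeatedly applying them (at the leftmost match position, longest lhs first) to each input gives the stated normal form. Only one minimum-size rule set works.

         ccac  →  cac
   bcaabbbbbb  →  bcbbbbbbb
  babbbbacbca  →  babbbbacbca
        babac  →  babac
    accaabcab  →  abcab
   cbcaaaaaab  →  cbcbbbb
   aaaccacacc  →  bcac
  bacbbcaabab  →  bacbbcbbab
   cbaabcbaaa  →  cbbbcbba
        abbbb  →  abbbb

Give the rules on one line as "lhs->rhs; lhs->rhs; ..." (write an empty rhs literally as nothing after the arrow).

aa->b; aca->; cc->c

  | ccac => cac
  | bcaabbbbbb => bcbbbbbbb
  | babbbbacbca
  | babac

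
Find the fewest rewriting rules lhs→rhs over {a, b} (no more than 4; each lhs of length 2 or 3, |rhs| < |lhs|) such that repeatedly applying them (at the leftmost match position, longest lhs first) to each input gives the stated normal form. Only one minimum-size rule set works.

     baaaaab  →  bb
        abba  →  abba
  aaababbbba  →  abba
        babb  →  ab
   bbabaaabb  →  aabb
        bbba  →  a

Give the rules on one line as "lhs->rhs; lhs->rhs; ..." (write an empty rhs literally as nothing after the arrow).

  | baaaaab => aaab => bb
  | abba
  | aaababbbba => bbabbbba => babbba => abba
  | babb => ab

aaa->b; baa->; bab->a; bbb->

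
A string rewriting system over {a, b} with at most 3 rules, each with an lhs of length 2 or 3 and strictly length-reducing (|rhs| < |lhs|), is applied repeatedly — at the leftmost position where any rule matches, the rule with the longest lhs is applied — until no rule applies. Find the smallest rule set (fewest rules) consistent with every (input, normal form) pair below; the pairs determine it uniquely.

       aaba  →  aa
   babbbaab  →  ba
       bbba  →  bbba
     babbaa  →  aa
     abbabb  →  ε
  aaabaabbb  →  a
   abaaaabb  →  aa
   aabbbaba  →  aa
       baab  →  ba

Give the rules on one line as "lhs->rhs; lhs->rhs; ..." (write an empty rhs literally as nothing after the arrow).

ab->; bab->a

  | aaba => aa
  | babbbaab => abbaab => baab => ba
  | bbba
  | babbaa => abaa => aa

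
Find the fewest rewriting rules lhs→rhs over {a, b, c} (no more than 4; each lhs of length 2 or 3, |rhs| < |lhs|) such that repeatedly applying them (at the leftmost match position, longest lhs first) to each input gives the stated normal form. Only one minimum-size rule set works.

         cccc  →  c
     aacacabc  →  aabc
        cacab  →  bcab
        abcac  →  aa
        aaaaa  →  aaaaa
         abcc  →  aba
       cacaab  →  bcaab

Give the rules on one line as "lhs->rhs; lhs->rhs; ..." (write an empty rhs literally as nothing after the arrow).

  | cccc => acc => c
  | aacacabc => aacabc => aabc
  | cacab => bcab
  | abcac => abbc => aa

ac->; bbc->a; cac->bc; cc->a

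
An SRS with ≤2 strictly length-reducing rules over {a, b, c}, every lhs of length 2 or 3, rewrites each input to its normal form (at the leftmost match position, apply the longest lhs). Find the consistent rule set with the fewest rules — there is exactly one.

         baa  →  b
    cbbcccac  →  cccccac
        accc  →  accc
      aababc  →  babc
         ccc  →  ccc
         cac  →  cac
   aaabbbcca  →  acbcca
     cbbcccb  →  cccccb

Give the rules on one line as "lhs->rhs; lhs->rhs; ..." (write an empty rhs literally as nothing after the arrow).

aa->; bb->c

  | baa => b
  | cbbcccac => cccccac
  | accc
  | aababc => babc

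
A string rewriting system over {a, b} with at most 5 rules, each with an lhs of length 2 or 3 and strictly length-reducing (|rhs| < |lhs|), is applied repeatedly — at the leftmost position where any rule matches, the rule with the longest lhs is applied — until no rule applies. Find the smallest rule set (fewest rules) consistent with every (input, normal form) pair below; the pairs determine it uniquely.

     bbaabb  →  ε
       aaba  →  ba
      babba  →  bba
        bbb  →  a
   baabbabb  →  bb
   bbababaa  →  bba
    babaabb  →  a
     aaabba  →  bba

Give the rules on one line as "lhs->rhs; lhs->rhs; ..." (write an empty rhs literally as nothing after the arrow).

aa->a; aab->b; ab->; bbb->a

  | bbaabb => bbbb => ab => ε
  | aaba => ba
  | babba => bba
  | bbb => a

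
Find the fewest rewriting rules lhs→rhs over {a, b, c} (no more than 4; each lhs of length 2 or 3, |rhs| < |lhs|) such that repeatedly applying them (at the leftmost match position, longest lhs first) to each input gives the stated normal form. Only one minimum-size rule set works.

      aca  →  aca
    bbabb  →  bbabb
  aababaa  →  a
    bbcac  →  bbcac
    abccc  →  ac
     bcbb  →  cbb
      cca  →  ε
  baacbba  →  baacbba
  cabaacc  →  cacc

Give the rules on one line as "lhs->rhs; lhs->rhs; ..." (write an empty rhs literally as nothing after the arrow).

aba->; bcb->cb; bcc->; cca->

  | aca
  | bbabb
  | aababaa => abaa => a
  | bbcac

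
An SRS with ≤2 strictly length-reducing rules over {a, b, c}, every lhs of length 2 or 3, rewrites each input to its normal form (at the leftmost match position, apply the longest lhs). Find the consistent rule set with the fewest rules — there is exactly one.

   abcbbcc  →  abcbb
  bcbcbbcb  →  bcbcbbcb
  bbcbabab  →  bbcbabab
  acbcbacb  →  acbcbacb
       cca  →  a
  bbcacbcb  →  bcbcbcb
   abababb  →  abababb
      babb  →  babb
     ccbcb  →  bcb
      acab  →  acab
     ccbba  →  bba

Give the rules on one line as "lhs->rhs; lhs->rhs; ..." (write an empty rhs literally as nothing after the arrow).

  | abcbbcc => abcbb
  | bcbcbbcb
  | bbcbabab
  | acbcbacb

bca->cb; cc->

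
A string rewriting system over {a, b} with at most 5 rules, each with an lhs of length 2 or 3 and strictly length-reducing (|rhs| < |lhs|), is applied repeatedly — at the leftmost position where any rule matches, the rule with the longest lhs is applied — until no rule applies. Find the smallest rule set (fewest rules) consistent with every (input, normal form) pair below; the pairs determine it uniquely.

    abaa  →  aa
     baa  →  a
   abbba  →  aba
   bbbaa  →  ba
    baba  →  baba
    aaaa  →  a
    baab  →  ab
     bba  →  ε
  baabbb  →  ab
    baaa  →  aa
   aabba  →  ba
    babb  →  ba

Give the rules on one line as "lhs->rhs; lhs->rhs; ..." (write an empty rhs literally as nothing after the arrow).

aaa->ba; abb->a; baa->a; bba->

  | abaa => aa
  | baa => a
  | abbba => aba
  | bbbaa => ba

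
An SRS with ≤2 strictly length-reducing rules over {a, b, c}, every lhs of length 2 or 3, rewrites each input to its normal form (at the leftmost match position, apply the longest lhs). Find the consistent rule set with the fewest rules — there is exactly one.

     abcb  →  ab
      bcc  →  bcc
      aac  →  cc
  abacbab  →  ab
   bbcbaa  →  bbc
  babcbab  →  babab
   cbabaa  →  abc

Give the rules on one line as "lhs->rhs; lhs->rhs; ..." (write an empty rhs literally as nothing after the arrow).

aa->c; cb->

  | abcb => ab
  | bcc
  | aac => cc
  | abacbab => abaab => abcb => ab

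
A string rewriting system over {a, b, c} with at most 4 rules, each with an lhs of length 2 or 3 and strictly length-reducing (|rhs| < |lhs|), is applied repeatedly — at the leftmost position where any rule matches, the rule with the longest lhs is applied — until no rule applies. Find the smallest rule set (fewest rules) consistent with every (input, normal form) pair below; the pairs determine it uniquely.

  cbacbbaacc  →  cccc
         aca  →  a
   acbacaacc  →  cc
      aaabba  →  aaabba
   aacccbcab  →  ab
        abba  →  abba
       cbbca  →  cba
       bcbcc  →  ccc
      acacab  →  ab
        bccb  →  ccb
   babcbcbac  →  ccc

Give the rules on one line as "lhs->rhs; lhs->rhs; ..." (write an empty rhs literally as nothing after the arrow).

ac->c; bc->c; bca->a; ca->a

  | cbacbbaacc => cbcbbaacc => ccbbaacc => ccbbacc => ccbbcc => ccbcc => cccc
  | aca => ca => a
  | acbacaacc => cbacaacc => cbcaacc => caacc => aacc => acc => cc
  | aaabba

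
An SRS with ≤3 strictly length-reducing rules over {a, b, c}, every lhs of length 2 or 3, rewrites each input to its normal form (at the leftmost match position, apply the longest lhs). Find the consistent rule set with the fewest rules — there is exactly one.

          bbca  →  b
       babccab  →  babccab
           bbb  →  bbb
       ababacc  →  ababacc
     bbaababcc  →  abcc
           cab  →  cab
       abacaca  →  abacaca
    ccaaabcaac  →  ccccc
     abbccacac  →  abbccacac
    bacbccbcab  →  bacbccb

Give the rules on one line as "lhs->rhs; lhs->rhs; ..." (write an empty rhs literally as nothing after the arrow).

  | bbca => b
  | babccab
  | bbb
  | ababacc

aa->c; bca->; bcb->ca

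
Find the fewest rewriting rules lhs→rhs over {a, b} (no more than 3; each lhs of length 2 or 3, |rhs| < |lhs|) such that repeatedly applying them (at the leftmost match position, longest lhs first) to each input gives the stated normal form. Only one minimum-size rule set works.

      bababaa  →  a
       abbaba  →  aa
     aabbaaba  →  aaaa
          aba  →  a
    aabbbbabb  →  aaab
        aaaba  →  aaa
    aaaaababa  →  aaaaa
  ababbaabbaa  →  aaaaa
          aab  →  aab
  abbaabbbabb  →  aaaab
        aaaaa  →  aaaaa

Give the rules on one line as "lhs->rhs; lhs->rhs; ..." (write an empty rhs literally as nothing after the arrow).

ba->; bb->b; bba->a

  | bababaa => babaa => baa => a
  | abbaba => aaba => aa
  | aabbaaba => aaaaba => aaaa
  | aba => a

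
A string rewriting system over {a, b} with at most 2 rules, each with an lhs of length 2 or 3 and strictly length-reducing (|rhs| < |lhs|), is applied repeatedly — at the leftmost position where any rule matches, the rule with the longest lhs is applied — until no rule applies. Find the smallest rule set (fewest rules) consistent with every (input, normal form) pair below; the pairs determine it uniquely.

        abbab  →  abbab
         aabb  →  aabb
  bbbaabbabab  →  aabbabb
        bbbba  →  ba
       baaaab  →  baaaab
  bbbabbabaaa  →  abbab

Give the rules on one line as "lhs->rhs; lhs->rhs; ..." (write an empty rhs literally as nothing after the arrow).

  | abbab
  | aabb
  | bbbaabbabab => aabbabab => aabbabb
  | bbbba => ba

aba->ab; bbb->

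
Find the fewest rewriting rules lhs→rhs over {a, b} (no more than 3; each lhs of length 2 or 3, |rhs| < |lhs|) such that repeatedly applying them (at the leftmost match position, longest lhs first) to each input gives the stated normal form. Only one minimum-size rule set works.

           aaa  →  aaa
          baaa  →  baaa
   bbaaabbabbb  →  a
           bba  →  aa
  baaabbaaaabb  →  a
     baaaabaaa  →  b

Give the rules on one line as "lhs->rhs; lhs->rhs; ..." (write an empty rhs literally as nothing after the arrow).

ab->; aba->b; bb->a

  | aaa
  | baaa
  | bbaaabbabbb => aaaabbabbb => aaababbb => aabbbb => abbb => bb => a
  | bba => aa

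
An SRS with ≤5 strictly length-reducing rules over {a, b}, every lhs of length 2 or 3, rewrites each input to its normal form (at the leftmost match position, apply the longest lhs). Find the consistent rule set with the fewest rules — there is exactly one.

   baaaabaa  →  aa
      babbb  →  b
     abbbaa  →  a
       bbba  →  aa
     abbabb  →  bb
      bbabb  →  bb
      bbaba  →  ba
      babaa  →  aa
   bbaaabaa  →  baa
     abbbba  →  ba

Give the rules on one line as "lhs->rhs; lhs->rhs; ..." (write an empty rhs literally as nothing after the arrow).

aaa->a; ab->b; bba->a; bbb->a

  | baaaabaa => baabaa => babaa => bbaa => aa
  | babbb => bbbb => ab => b
  | abbbaa => bbbaa => aaa => a
  | bbba => aa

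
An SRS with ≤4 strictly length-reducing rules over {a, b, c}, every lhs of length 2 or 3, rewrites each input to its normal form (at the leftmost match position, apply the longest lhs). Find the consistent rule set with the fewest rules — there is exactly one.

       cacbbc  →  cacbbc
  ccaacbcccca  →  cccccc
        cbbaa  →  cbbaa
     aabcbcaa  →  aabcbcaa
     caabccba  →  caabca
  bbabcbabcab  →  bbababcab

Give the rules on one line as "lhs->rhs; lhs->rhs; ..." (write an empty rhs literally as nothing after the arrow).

  | cacbbc
  | ccaacbcccca => ccacbcccca => cccbcccca => cccccca => cccccc
  | cbbaa
  | aabcbcaa

cba->a; cca->cc; ccb->c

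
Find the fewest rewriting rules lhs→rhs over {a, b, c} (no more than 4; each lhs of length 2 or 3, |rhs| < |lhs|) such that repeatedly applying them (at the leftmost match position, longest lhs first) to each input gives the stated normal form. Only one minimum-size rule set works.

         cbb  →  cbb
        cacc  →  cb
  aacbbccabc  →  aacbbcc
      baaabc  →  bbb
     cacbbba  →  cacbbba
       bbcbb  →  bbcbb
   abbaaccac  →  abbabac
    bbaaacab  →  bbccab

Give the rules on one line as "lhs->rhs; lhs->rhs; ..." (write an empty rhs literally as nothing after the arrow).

aaa->c; abc->; acc->b; cbc->bb

  | cbb
  | cacc => cb
  | aacbbccabc => aacbbcc
  | baaabc => bcbc => bbb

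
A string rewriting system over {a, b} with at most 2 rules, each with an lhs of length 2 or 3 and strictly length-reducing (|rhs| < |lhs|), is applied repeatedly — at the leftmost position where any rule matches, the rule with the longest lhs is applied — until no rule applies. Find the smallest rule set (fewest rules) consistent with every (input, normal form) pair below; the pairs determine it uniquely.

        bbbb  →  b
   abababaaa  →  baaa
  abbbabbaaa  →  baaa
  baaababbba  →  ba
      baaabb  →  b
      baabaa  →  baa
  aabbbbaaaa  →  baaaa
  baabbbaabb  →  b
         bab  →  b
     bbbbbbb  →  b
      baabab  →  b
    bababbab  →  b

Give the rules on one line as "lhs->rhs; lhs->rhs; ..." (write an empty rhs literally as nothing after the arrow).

ab->b; bb->b

  | bbbb => bbb => bb => b
  | abababaaa => bababaaa => bbabaaa => babaaa => bbaaa => baaa
  | abbbabbaaa => bbbabbaaa => bbabbaaa => babbaaa => bbbaaa => bbaaa => baaa
  | baaababbba => baababbba => bababbba => bbabbba => babbba => bbbba => bbba => bba => ba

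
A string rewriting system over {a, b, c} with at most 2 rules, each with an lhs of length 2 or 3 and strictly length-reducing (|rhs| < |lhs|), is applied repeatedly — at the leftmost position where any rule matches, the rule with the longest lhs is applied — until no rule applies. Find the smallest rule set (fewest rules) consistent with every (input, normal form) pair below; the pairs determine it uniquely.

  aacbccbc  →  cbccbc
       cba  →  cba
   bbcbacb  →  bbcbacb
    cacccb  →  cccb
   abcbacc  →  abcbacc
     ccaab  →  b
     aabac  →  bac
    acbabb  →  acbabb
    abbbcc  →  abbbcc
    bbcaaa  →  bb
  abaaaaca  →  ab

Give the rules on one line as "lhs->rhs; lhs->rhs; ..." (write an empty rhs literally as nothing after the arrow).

aa->; ca->

  | aacbccbc => cbccbc
  | cba
  | bbcbacb
  | cacccb => cccb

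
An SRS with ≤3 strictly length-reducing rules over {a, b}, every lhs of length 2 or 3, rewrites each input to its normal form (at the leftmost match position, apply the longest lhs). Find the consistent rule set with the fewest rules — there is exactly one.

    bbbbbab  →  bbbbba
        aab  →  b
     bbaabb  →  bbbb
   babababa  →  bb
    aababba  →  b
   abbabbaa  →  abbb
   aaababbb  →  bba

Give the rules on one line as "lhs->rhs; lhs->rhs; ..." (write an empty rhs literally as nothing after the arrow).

aa->; aaa->b; bab->ba

  | bbbbbab => bbbbba
  | aab => b
  | bbaabb => bbbb
  | babababa => baababa => bbaba => bbaa => bb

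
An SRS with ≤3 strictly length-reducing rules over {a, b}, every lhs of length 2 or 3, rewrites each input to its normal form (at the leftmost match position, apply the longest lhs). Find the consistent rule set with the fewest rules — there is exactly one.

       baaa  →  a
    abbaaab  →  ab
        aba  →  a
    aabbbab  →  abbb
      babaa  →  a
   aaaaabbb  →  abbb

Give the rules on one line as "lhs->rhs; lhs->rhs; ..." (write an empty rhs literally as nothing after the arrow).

aa->a; ba->

  | baaa => aa => a
  | abbaaab => abaab => aab => ab
  | aba => a
  | aabbbab => abbbab => abbb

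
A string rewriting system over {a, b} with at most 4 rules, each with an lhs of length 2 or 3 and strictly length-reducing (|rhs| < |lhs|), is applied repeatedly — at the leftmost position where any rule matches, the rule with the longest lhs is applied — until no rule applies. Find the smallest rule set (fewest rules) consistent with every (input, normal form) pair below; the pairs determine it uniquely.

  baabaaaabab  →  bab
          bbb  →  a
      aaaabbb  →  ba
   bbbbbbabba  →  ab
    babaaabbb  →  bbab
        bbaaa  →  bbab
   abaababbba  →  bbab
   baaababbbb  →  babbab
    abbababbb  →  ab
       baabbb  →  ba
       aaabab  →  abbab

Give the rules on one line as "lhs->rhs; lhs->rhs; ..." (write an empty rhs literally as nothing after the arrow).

  | baabaaaabab => babaaaabab => bbaaaabab => bbababab => bbbabab => aabab => abab => bab
  | bbb => a
  | aaaabbb => ababbb => babbb => baa => ba
  | bbbbbbabba => abbbabba => aaabba => abbba => aaa => ab

aa->a; aaa->ab; aba->ba; bbb->a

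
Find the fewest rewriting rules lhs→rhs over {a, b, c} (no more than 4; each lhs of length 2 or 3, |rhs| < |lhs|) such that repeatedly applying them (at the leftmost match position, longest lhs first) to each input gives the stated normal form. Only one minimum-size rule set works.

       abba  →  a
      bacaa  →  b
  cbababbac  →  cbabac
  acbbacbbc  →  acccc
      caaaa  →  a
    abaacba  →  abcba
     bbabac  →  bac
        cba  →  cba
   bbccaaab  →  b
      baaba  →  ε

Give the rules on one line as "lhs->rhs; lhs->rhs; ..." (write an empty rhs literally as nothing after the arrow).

  | abba => aca => a
  | bacaa => baa => b
  | cbababbac => cbabacac => cbabac
  | acbbacbbc => accacbbc => accbbc => acccc

aa->; bb->c; ca->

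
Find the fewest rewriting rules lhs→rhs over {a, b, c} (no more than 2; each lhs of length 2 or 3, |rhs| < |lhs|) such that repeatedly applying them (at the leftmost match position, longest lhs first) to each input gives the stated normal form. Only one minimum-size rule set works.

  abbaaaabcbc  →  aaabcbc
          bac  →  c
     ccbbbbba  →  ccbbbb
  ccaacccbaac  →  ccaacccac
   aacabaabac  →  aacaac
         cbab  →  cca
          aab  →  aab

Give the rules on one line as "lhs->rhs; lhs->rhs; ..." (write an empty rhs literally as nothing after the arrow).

ba->; bab->ca

  | abbaaaabcbc => abaaabcbc => aaabcbc
  | bac => c
  | ccbbbbba => ccbbbb
  | ccaacccbaac => ccaacccac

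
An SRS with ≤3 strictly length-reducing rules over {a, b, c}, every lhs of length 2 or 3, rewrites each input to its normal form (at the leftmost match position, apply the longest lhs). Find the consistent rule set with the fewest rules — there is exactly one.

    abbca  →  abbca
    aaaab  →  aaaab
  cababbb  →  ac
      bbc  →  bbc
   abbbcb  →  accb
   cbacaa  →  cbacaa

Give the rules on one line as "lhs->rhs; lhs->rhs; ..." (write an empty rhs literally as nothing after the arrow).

  | abbca
  | aaaab
  | cababbb => abbb => ac
  | bbc

bbb->c; cab->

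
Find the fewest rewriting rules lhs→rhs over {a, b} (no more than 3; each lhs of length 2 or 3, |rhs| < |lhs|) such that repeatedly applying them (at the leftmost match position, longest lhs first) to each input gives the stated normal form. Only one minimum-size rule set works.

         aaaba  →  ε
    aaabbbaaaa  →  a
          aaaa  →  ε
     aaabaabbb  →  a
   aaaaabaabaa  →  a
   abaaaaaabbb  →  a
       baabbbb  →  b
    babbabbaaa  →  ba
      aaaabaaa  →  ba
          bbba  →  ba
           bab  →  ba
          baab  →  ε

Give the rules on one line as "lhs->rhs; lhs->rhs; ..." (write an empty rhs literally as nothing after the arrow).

aa->; ab->a; bb->

  | aaaba => aba => aa => ε
  | aaabbbaaaa => abbbaaaa => abbaaaa => abaaaa => aaaaa => aaa => a
  | aaaa => aa => ε
  | aaabaabbb => abaabbb => aaabbb => abbb => abb => ab => a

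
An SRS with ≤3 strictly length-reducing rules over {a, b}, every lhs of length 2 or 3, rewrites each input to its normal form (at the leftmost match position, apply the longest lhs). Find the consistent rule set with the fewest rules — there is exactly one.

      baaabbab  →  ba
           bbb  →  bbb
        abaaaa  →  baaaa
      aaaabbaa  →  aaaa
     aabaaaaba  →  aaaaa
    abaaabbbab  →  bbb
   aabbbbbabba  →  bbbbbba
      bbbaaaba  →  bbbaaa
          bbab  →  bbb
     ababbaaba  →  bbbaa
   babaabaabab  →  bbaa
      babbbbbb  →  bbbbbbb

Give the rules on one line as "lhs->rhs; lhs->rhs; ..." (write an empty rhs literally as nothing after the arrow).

aab->a; ab->b

  | baaabbab => baabab => baab => ba
  | bbb
  | abaaaa => baaaa
  | aaaabbaa => aaabaa => aaaa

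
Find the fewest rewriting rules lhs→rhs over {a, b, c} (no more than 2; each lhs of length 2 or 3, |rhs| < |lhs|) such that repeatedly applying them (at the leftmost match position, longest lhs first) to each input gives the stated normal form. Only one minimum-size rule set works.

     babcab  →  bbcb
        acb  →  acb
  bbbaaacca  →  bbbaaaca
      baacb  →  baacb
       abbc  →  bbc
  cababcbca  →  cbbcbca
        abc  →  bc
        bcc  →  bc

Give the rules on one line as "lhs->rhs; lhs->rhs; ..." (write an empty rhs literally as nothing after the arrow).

ab->b; cc->c

  | babcab => bbcab => bbcb
  | acb
  | bbbaaacca => bbbaaaca
  | baacb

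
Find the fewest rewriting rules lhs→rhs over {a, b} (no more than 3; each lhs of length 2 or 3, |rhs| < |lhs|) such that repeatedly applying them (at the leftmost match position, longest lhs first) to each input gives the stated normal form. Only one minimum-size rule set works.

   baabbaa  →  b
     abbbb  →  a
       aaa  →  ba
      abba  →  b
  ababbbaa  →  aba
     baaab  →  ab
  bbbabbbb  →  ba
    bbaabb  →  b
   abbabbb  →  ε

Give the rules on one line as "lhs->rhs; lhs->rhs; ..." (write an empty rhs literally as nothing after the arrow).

aa->b; bb->

  | baabbaa => bbbbaa => bbaa => aa => b
  | abbbb => abb => a
  | aaa => ba
  | abba => aa => b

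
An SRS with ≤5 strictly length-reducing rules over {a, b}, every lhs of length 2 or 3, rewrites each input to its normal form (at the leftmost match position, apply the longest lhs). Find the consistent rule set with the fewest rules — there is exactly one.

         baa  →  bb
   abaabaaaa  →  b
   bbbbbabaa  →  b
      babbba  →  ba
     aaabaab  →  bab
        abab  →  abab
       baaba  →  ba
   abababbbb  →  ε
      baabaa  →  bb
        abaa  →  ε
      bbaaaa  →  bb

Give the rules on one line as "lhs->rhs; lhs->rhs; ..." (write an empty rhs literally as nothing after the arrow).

  | baa => bb
  | abaabaaaa => abaaaa => abbaa => aa => b
  | bbbbbabaa => bbbbabaa => bbbabaa => bbabaa => babaa => babb => b
  | babbba => bba => ba

aa->b; aab->; abb->; bba->ba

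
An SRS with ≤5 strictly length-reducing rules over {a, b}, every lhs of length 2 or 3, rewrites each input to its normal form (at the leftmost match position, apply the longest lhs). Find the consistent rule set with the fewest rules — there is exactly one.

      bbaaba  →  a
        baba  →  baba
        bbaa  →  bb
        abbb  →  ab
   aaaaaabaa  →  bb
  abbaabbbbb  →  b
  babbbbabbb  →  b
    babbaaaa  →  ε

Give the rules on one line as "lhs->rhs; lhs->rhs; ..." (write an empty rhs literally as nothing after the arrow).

  | bbaaba => bbba => a
  | baba
  | bbaa => bb
  | abbb => ab

aa->; aaa->bb; abb->a; bbb->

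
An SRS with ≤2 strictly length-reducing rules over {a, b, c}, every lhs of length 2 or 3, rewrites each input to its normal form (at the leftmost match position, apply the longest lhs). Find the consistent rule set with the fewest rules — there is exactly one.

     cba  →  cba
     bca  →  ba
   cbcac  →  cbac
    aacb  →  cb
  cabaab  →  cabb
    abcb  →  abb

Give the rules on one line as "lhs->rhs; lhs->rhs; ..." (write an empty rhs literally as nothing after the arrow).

aa->; bc->b

  | cba
  | bca => ba
  | cbcac => cbac
  | aacb => cb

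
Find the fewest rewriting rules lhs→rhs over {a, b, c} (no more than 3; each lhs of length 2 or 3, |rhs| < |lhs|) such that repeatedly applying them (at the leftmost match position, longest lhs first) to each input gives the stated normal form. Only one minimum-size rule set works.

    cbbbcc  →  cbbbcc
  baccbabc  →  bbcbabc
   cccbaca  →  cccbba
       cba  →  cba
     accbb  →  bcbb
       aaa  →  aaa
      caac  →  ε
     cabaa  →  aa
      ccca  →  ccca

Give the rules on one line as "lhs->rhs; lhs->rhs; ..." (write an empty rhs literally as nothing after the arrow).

ac->b; cab->

  | cbbbcc
  | baccbabc => bbcbabc
  | cccbaca => cccbba
  | cba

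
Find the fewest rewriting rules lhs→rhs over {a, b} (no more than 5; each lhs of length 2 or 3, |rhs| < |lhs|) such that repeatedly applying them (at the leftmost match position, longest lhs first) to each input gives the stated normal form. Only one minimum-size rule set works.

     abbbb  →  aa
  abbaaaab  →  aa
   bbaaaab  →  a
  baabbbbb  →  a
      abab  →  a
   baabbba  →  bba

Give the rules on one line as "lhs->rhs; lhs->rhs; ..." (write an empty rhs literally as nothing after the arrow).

  | abbbb => bbb => aa
  | abbaaaab => baaaab => aaab => aa
  | bbaaaab => baaab => aab => a
  | baabbbbb => abbbbb => bbbb => aab => a

ab->; aba->aa; baa->a; bbb->aa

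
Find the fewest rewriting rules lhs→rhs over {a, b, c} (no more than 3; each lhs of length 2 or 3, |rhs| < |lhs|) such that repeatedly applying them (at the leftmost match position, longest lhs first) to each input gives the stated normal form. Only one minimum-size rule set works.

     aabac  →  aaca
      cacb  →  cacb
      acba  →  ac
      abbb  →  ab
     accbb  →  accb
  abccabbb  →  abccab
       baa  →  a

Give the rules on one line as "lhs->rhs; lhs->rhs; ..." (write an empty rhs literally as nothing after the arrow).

  | aabac => aaca
  | cacb
  | acba => ac
  | abbb => abb => ab

ba->; bac->ca; bb->b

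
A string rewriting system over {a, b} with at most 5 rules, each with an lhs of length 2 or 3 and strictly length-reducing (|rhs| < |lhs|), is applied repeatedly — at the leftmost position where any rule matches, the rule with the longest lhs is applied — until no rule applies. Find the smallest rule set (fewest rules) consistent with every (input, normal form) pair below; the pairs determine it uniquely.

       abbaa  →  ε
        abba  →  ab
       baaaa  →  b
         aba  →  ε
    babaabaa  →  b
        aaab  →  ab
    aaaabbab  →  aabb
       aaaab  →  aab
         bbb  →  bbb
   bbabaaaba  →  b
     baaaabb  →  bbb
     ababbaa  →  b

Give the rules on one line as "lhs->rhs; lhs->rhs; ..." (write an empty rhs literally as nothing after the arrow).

  | abbaa => aba => ε
  | abba => ab
  | baaaa => baaa => baa => ba => b
  | aba => ε

aaa->a; aba->; ba->b; bba->b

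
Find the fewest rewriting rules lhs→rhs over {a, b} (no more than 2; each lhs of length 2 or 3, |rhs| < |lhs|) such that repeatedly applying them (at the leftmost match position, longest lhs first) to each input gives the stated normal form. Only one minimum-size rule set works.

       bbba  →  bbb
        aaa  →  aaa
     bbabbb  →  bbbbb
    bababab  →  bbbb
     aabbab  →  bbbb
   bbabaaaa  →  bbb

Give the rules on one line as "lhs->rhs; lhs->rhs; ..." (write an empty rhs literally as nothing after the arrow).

aab->bb; ba->b

  | bbba => bbb
  | aaa
  | bbabbb => bbbbb
  | bababab => bbabab => bbbab => bbbb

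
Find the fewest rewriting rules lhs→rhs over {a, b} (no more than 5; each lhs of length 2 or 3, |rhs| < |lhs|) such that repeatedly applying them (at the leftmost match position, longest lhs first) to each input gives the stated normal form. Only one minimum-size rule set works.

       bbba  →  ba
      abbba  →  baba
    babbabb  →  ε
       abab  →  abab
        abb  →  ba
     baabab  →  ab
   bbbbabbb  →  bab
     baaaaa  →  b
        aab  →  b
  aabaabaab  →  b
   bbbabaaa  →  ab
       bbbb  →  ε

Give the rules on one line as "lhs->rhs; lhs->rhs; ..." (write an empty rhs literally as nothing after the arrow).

aa->; aaa->bb; abb->ba; bb->

  | bbba => ba
  | abbba => baba
  | babbabb => bbaabb => aabb => bb => ε
  | abab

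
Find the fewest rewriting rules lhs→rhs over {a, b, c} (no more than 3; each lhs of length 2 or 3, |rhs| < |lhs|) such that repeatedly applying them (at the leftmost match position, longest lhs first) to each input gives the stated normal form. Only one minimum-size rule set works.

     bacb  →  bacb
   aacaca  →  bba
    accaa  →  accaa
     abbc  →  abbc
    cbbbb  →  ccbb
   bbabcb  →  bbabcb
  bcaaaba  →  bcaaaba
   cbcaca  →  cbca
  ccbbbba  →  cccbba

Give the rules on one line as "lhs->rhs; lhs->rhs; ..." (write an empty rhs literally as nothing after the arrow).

aac->bb; aca->a; bbb->cb

  | bacb
  | aacaca => bbaca => bba
  | accaa
  | abbc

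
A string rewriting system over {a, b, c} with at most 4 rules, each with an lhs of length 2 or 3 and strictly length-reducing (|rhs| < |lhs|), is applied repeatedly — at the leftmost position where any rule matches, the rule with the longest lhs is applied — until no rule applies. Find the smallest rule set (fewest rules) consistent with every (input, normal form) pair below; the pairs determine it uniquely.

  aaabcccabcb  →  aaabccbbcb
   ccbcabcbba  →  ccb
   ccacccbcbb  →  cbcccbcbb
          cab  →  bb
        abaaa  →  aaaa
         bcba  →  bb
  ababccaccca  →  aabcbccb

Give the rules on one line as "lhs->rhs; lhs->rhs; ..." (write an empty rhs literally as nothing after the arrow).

ba->a; bbb->; ca->b

  | aaabcccabcb => aaabccbbcb
  | ccbcabcbba => ccbbbcbba => cccbba => cccba => ccca => ccb
  | ccacccbcbb => cbcccbcbb
  | cab => bb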